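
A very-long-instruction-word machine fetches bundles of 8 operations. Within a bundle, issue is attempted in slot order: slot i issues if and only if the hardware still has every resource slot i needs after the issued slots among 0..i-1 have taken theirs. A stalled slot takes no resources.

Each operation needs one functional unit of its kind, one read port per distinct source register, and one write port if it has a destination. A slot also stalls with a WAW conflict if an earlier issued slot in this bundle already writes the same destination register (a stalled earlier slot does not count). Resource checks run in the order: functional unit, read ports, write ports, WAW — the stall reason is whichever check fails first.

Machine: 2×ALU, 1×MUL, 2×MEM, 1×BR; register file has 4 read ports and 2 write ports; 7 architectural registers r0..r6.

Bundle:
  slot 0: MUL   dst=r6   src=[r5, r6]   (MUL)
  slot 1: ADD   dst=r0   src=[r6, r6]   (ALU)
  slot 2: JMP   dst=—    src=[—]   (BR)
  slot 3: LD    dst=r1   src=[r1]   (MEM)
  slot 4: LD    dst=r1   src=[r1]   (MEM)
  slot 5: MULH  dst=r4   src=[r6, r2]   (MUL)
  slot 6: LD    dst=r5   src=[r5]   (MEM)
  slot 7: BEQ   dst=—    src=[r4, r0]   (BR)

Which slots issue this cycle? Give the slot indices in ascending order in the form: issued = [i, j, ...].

(0) want 1×MUL +2rd +1wr — yes → AL2|MU0|ME2|BR1|rd2|wr1
(1) want 1×ALU +1rd +1wr — yes → AL1|MU0|ME2|BR1|rd1|wr0
(2) want 1×BR +0rd +0wr — yes → AL1|MU0|ME2|BR0|rd1|wr0
(3) want 1×MEM +1rd +1wr — WR_PORT → AL1|MU0|ME2|BR0|rd1|wr0
(4) want 1×MEM +1rd +1wr — WR_PORT → AL1|MU0|ME2|BR0|rd1|wr0
(5) want 1×MUL +2rd +1wr — FU → AL1|MU0|ME2|BR0|rd1|wr0
(6) want 1×MEM +1rd +1wr — WR_PORT → AL1|MU0|ME2|BR0|rd1|wr0
(7) want 1×BR +2rd +0wr — FU → AL1|MU0|ME2|BR0|rd1|wr0

issued = [0, 1, 2]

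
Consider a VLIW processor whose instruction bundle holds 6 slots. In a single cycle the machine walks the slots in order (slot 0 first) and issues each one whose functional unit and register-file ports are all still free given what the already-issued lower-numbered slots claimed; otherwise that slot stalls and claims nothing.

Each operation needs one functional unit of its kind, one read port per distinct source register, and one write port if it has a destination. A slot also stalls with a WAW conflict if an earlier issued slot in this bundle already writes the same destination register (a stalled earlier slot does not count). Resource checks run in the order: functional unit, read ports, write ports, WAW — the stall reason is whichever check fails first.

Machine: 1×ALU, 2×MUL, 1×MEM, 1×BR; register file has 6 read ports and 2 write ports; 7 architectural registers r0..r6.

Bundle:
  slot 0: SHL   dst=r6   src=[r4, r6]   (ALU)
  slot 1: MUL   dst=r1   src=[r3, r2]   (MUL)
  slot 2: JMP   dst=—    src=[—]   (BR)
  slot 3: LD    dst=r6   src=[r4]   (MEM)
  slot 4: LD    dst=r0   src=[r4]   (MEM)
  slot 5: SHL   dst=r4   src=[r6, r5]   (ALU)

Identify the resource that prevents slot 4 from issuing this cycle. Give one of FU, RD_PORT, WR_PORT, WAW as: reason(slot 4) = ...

reason(slot 4) = WR_PORT

#0 ALU src=r4,r6 dispatched  <A:0 Mu:2 Ld:1 B:1 rd:4 wr:1>
#1 MUL src=r3,r2 dispatched  <A:0 Mu:1 Ld:1 B:1 rd:2 wr:0>
#2 BR src=- dispatched  <A:0 Mu:1 Ld:1 B:0 rd:2 wr:0>
#3 MEM src=r4 held:WR_PORT  <A:0 Mu:1 Ld:1 B:0 rd:2 wr:0>
#4 MEM src=r4 held:WR_PORT  <A:0 Mu:1 Ld:1 B:0 rd:2 wr:0>
#5 ALU src=r6,r5 held:FU  <A:0 Mu:1 Ld:1 B:0 rd:2 wr:0>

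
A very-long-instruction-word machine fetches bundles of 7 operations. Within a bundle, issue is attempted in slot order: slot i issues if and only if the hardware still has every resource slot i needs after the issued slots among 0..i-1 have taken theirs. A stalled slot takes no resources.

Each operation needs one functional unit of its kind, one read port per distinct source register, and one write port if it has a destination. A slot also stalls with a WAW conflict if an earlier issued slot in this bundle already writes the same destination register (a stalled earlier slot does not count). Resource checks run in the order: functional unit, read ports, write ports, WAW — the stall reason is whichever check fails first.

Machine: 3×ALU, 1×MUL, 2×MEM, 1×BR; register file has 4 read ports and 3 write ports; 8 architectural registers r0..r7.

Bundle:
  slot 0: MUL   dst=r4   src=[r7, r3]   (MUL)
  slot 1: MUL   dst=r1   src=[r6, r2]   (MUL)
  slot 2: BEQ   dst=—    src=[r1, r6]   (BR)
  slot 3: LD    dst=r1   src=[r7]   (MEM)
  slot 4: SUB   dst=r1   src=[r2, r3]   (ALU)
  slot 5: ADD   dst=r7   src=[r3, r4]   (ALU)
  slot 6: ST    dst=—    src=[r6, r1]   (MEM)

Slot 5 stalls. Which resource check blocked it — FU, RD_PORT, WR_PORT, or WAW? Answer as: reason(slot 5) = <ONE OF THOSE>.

reason(slot 5) = RD_PORT

  0. MUL→r4 ⇒ go  {3A/0Mu/2Ld/1B | 2r 2w}
  1. MUL→r1 ⇒ no(FU)  {3A/0Mu/2Ld/1B | 2r 2w}
  2. BR ⇒ go  {3A/0Mu/2Ld/0B | 0r 2w}
  3. MEM→r1 ⇒ no(RD_PORT)  {3A/0Mu/2Ld/0B | 0r 2w}
  4. ALU→r1 ⇒ no(RD_PORT)  {3A/0Mu/2Ld/0B | 0r 2w}
  5. ALU→r7 ⇒ no(RD_PORT)  {3A/0Mu/2Ld/0B | 0r 2w}
  6. MEM ⇒ no(RD_PORT)  {3A/0Mu/2Ld/0B | 0r 2w}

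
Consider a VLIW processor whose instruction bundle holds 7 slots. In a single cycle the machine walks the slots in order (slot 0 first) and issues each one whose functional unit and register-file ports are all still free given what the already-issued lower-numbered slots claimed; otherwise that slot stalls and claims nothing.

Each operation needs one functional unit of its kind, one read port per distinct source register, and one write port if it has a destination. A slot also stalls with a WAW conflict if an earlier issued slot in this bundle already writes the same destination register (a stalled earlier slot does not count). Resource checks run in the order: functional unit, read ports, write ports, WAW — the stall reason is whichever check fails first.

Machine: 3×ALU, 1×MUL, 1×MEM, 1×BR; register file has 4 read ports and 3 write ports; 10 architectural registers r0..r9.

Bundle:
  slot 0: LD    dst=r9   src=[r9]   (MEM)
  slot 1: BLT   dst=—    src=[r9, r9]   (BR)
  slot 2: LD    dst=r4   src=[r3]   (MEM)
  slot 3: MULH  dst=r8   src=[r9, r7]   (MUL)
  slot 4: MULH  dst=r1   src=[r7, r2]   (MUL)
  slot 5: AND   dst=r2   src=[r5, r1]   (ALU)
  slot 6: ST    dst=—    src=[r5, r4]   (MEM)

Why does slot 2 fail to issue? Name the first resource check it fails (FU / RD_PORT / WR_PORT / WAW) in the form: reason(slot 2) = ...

reason(slot 2) = FU

[0] MEM needs rd=1 wr=1: ok; after: ALU=3 MUL=1 MEM=0 BR=1, R=3, W=2
[1] BR needs rd=1 wr=0: ok; after: ALU=3 MUL=1 MEM=0 BR=0, R=2, W=2
[2] MEM needs rd=1 wr=1: FU; after: ALU=3 MUL=1 MEM=0 BR=0, R=2, W=2
[3] MUL needs rd=2 wr=1: ok; after: ALU=3 MUL=0 MEM=0 BR=0, R=0, W=1
[4] MUL needs rd=2 wr=1: FU; after: ALU=3 MUL=0 MEM=0 BR=0, R=0, W=1
[5] ALU needs rd=2 wr=1: RD_PORT; after: ALU=3 MUL=0 MEM=0 BR=0, R=0, W=1
[6] MEM needs rd=2 wr=0: FU; after: ALU=3 MUL=0 MEM=0 BR=0, R=0, W=1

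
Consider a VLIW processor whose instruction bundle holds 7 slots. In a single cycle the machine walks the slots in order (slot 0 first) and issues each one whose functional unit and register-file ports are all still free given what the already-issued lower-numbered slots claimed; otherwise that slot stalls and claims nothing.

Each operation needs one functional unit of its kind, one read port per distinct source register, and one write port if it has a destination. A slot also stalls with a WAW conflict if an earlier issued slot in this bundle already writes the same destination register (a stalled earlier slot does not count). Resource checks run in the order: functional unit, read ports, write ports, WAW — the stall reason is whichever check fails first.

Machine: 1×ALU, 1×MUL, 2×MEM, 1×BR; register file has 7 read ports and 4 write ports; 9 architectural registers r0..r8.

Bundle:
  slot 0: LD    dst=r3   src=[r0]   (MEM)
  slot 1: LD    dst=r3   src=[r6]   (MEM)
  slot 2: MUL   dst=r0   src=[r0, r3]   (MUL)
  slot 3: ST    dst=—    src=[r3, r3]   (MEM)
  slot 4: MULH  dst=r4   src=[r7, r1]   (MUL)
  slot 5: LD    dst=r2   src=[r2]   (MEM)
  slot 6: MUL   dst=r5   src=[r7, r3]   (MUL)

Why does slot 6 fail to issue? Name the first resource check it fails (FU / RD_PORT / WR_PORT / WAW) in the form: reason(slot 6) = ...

[0] MEM needs rd=1 wr=1: ok; after: ALU=1 MUL=1 MEM=1 BR=1, R=6, W=3
[1] MEM needs rd=1 wr=1: WAW; after: ALU=1 MUL=1 MEM=1 BR=1, R=6, W=3
[2] MUL needs rd=2 wr=1: ok; after: ALU=1 MUL=0 MEM=1 BR=1, R=4, W=2
[3] MEM needs rd=1 wr=0: ok; after: ALU=1 MUL=0 MEM=0 BR=1, R=3, W=2
[4] MUL needs rd=2 wr=1: FU; after: ALU=1 MUL=0 MEM=0 BR=1, R=3, W=2
[5] MEM needs rd=1 wr=1: FU; after: ALU=1 MUL=0 MEM=0 BR=1, R=3, W=2
[6] MUL needs rd=2 wr=1: FU; after: ALU=1 MUL=0 MEM=0 BR=1, R=3, W=2

reason(slot 6) = FU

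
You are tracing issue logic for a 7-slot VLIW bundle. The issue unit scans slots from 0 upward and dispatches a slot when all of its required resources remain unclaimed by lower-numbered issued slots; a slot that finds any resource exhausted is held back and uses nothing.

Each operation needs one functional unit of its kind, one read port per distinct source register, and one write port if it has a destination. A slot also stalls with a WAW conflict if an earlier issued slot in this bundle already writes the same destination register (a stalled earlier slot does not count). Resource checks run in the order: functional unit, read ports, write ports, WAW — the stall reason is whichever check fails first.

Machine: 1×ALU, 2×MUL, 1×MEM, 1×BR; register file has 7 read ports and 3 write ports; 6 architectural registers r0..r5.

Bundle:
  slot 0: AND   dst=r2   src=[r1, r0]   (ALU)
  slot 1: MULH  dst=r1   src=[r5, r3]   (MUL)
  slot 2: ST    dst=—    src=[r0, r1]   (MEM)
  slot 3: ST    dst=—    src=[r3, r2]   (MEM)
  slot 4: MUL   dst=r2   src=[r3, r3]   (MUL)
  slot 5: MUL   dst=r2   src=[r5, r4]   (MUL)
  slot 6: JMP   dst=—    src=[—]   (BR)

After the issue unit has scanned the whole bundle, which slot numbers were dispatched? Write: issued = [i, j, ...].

[0] ALU needs rd=2 wr=1: ok; after: ALU=0 MUL=2 MEM=1 BR=1, R=5, W=2
[1] MUL needs rd=2 wr=1: ok; after: ALU=0 MUL=1 MEM=1 BR=1, R=3, W=1
[2] MEM needs rd=2 wr=0: ok; after: ALU=0 MUL=1 MEM=0 BR=1, R=1, W=1
[3] MEM needs rd=2 wr=0: FU; after: ALU=0 MUL=1 MEM=0 BR=1, R=1, W=1
[4] MUL needs rd=1 wr=1: WAW; after: ALU=0 MUL=1 MEM=0 BR=1, R=1, W=1
[5] MUL needs rd=2 wr=1: RD_PORT; after: ALU=0 MUL=1 MEM=0 BR=1, R=1, W=1
[6] BR needs rd=0 wr=0: ok; after: ALU=0 MUL=1 MEM=0 BR=0, R=1, W=1

issued = [0, 1, 2, 6]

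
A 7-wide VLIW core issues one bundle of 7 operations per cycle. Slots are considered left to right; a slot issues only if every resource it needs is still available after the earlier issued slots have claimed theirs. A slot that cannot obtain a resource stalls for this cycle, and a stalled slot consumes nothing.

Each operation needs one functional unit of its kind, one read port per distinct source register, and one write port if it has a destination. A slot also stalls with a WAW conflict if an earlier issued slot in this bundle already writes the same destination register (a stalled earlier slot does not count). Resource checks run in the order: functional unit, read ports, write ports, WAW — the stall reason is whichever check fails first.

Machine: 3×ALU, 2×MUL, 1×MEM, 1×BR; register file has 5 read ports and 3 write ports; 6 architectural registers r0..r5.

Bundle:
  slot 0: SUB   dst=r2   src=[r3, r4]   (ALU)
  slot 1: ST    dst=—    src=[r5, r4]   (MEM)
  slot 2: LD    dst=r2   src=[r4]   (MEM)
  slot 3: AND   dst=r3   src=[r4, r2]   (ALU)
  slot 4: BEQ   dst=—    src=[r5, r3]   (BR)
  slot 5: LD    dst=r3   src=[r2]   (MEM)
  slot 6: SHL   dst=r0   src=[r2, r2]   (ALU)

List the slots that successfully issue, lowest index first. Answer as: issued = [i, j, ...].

issued = [0, 1, 6]

#0 ALU src=r3,r4 dispatched  <A:2 Mu:2 Ld:1 B:1 rd:3 wr:2>
#1 MEM src=r5,r4 dispatched  <A:2 Mu:2 Ld:0 B:1 rd:1 wr:2>
#2 MEM src=r4 held:FU  <A:2 Mu:2 Ld:0 B:1 rd:1 wr:2>
#3 ALU src=r4,r2 held:RD_PORT  <A:2 Mu:2 Ld:0 B:1 rd:1 wr:2>
#4 BR src=r5,r3 held:RD_PORT  <A:2 Mu:2 Ld:0 B:1 rd:1 wr:2>
#5 MEM src=r2 held:FU  <A:2 Mu:2 Ld:0 B:1 rd:1 wr:2>
#6 ALU src=r2,r2 dispatched  <A:1 Mu:2 Ld:0 B:1 rd:0 wr:1>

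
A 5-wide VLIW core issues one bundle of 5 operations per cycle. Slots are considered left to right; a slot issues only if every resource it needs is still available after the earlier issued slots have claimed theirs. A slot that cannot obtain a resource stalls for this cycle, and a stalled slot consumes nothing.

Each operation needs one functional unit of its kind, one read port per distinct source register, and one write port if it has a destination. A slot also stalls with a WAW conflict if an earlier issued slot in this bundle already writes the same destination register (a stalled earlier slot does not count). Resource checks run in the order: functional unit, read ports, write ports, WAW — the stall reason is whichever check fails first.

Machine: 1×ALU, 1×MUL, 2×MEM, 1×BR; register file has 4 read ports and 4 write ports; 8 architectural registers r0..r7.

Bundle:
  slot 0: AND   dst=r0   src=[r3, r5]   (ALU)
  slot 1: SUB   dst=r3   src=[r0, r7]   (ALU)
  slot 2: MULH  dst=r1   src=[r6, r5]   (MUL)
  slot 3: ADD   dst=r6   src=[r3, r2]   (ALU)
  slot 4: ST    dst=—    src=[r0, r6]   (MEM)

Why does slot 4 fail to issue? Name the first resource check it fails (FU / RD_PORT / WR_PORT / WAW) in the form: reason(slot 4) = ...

reason(slot 4) = RD_PORT

[0] ALU needs rd=2 wr=1: ok; after: ALU=0 MUL=1 MEM=2 BR=1, R=2, W=3
[1] ALU needs rd=2 wr=1: FU; after: ALU=0 MUL=1 MEM=2 BR=1, R=2, W=3
[2] MUL needs rd=2 wr=1: ok; after: ALU=0 MUL=0 MEM=2 BR=1, R=0, W=2
[3] ALU needs rd=2 wr=1: FU; after: ALU=0 MUL=0 MEM=2 BR=1, R=0, W=2
[4] MEM needs rd=2 wr=0: RD_PORT; after: ALU=0 MUL=0 MEM=2 BR=1, R=0, W=2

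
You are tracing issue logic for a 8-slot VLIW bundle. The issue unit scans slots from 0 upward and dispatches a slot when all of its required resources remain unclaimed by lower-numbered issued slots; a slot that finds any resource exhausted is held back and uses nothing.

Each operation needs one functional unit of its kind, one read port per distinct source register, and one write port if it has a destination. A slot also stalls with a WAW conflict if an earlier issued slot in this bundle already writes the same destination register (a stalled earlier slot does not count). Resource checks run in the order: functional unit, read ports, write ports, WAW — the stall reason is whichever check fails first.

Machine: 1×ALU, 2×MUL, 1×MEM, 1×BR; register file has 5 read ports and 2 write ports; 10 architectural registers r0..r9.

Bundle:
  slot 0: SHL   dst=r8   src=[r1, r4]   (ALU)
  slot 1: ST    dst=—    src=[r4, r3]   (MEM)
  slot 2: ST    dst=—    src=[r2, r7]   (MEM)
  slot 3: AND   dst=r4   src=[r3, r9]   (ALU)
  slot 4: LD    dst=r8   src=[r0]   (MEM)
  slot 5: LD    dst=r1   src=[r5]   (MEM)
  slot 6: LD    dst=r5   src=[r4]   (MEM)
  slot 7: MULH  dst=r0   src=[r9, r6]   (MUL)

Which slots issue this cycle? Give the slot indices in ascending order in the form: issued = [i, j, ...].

#0 ALU src=r1,r4 dispatched  <A:0 Mu:2 Ld:1 B:1 rd:3 wr:1>
#1 MEM src=r4,r3 dispatched  <A:0 Mu:2 Ld:0 B:1 rd:1 wr:1>
#2 MEM src=r2,r7 held:FU  <A:0 Mu:2 Ld:0 B:1 rd:1 wr:1>
#3 ALU src=r3,r9 held:FU  <A:0 Mu:2 Ld:0 B:1 rd:1 wr:1>
#4 MEM src=r0 held:FU  <A:0 Mu:2 Ld:0 B:1 rd:1 wr:1>
#5 MEM src=r5 held:FU  <A:0 Mu:2 Ld:0 B:1 rd:1 wr:1>
#6 MEM src=r4 held:FU  <A:0 Mu:2 Ld:0 B:1 rd:1 wr:1>
#7 MUL src=r9,r6 held:RD_PORT  <A:0 Mu:2 Ld:0 B:1 rd:1 wr:1>

issued = [0, 1]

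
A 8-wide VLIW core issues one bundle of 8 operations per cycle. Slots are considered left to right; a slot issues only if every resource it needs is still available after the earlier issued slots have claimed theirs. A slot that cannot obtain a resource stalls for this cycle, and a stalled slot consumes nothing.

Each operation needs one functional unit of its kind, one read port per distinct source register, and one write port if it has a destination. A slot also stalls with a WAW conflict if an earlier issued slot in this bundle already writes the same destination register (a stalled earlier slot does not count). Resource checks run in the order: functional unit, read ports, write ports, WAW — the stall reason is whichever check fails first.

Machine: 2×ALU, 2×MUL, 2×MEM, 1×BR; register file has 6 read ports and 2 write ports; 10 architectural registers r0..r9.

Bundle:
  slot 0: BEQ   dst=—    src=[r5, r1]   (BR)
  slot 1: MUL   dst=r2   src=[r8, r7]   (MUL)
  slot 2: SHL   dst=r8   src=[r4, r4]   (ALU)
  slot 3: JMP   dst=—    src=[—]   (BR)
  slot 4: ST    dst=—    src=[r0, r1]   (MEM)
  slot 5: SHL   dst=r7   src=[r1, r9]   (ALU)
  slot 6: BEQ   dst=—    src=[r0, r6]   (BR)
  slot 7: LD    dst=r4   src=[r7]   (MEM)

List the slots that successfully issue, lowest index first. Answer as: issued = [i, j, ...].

issued = [0, 1, 2]

(0) want 1×BR +2rd +0wr — yes → AL2|MU2|ME2|BR0|rd4|wr2
(1) want 1×MUL +2rd +1wr — yes → AL2|MU1|ME2|BR0|rd2|wr1
(2) want 1×ALU +1rd +1wr — yes → AL1|MU1|ME2|BR0|rd1|wr0
(3) want 1×BR +0rd +0wr — FU → AL1|MU1|ME2|BR0|rd1|wr0
(4) want 1×MEM +2rd +0wr — RD_PORT → AL1|MU1|ME2|BR0|rd1|wr0
(5) want 1×ALU +2rd +1wr — RD_PORT → AL1|MU1|ME2|BR0|rd1|wr0
(6) want 1×BR +2rd +0wr — FU → AL1|MU1|ME2|BR0|rd1|wr0
(7) want 1×MEM +1rd +1wr — WR_PORT → AL1|MU1|ME2|BR0|rd1|wr0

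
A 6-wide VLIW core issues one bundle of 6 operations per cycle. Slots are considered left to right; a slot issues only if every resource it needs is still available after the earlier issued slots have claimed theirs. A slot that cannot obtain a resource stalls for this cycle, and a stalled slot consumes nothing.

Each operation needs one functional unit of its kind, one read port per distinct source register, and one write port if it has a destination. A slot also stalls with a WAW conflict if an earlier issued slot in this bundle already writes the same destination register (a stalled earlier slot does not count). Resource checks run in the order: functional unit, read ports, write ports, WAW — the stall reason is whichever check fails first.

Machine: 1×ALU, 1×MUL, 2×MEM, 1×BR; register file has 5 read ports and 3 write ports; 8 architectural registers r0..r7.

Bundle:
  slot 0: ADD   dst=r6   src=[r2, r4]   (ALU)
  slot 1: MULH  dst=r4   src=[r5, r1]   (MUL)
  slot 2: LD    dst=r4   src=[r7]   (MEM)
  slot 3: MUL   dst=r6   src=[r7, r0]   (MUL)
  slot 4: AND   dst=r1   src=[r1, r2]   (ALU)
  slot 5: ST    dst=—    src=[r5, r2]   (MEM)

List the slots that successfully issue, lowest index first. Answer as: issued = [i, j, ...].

issued = [0, 1]

[0] ALU needs rd=2 wr=1: ok; after: ALU=0 MUL=1 MEM=2 BR=1, R=3, W=2
[1] MUL needs rd=2 wr=1: ok; after: ALU=0 MUL=0 MEM=2 BR=1, R=1, W=1
[2] MEM needs rd=1 wr=1: WAW; after: ALU=0 MUL=0 MEM=2 BR=1, R=1, W=1
[3] MUL needs rd=2 wr=1: FU; after: ALU=0 MUL=0 MEM=2 BR=1, R=1, W=1
[4] ALU needs rd=2 wr=1: FU; after: ALU=0 MUL=0 MEM=2 BR=1, R=1, W=1
[5] MEM needs rd=2 wr=0: RD_PORT; after: ALU=0 MUL=0 MEM=2 BR=1, R=1, W=1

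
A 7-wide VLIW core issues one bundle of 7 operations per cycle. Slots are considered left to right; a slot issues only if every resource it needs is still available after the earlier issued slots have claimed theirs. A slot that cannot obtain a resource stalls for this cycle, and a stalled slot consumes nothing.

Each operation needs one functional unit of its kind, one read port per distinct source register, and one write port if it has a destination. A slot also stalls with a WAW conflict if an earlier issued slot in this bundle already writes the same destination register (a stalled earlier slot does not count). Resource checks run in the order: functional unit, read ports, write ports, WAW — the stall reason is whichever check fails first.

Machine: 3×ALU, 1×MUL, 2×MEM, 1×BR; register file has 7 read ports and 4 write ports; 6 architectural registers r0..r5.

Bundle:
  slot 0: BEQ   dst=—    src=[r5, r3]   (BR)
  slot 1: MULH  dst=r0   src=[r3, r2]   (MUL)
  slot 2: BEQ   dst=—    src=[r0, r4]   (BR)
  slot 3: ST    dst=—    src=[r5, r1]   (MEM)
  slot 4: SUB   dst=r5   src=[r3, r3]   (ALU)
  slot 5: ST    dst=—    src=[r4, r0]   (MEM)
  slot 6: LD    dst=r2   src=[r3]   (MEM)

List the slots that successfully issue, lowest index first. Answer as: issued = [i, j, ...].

slot 0 (BR): ISSUE — free A3,Mu1,Ld2,B0 rp5 wp4
slot 1 (MUL): ISSUE — free A3,Mu0,Ld2,B0 rp3 wp3
slot 2 (BR): stall FU — free A3,Mu0,Ld2,B0 rp3 wp3
slot 3 (MEM): ISSUE — free A3,Mu0,Ld1,B0 rp1 wp3
slot 4 (ALU): ISSUE — free A2,Mu0,Ld1,B0 rp0 wp2
slot 5 (MEM): stall RD_PORT — free A2,Mu0,Ld1,B0 rp0 wp2
slot 6 (MEM): stall RD_PORT — free A2,Mu0,Ld1,B0 rp0 wp2

issued = [0, 1, 3, 4]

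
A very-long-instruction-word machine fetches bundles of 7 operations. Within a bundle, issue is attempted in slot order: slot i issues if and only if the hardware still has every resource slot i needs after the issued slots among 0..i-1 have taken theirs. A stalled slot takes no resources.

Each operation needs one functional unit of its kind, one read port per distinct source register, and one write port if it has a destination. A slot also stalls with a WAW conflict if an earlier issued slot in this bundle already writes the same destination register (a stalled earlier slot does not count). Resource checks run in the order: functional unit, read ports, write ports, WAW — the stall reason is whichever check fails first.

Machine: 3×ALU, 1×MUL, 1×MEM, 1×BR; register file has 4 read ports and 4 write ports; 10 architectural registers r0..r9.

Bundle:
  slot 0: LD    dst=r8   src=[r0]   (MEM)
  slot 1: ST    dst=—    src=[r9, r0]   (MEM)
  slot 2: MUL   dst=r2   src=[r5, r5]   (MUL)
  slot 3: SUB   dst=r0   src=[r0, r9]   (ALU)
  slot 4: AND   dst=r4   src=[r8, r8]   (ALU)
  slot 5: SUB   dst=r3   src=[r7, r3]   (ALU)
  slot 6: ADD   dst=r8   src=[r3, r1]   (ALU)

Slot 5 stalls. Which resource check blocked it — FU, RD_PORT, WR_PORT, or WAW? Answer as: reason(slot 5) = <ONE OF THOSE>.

reason(slot 5) = RD_PORT

(0) want 1×MEM +1rd +1wr — yes → AL3|MU1|ME0|BR1|rd3|wr3
(1) want 1×MEM +2rd +0wr — FU → AL3|MU1|ME0|BR1|rd3|wr3
(2) want 1×MUL +1rd +1wr — yes → AL3|MU0|ME0|BR1|rd2|wr2
(3) want 1×ALU +2rd +1wr — yes → AL2|MU0|ME0|BR1|rd0|wr1
(4) want 1×ALU +1rd +1wr — RD_PORT → AL2|MU0|ME0|BR1|rd0|wr1
(5) want 1×ALU +2rd +1wr — RD_PORT → AL2|MU0|ME0|BR1|rd0|wr1
(6) want 1×ALU +2rd +1wr — RD_PORT → AL2|MU0|ME0|BR1|rd0|wr1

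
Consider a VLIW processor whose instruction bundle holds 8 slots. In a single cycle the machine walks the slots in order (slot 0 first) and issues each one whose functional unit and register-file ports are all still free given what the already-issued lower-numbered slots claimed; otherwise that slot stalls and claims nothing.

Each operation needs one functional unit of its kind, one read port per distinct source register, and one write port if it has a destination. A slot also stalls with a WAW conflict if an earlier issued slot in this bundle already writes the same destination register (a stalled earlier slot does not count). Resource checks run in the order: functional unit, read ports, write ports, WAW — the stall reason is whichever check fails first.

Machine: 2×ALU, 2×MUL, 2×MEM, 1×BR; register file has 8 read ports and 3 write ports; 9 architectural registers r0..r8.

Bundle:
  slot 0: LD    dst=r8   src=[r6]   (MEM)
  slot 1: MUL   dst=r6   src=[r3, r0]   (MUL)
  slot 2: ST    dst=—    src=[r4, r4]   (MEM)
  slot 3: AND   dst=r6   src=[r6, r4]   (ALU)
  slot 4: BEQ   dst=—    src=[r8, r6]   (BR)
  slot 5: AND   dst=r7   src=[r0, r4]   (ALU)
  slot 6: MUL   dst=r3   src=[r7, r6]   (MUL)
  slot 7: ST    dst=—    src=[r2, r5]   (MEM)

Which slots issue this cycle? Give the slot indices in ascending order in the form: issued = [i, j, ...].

issued = [0, 1, 2, 4, 5]

#0 MEM src=r6 dispatched  <A:2 Mu:2 Ld:1 B:1 rd:7 wr:2>
#1 MUL src=r3,r0 dispatched  <A:2 Mu:1 Ld:1 B:1 rd:5 wr:1>
#2 MEM src=r4,r4 dispatched  <A:2 Mu:1 Ld:0 B:1 rd:4 wr:1>
#3 ALU src=r6,r4 held:WAW  <A:2 Mu:1 Ld:0 B:1 rd:4 wr:1>
#4 BR src=r8,r6 dispatched  <A:2 Mu:1 Ld:0 B:0 rd:2 wr:1>
#5 ALU src=r0,r4 dispatched  <A:1 Mu:1 Ld:0 B:0 rd:0 wr:0>
#6 MUL src=r7,r6 held:RD_PORT  <A:1 Mu:1 Ld:0 B:0 rd:0 wr:0>
#7 MEM src=r2,r5 held:FU  <A:1 Mu:1 Ld:0 B:0 rd:0 wr:0>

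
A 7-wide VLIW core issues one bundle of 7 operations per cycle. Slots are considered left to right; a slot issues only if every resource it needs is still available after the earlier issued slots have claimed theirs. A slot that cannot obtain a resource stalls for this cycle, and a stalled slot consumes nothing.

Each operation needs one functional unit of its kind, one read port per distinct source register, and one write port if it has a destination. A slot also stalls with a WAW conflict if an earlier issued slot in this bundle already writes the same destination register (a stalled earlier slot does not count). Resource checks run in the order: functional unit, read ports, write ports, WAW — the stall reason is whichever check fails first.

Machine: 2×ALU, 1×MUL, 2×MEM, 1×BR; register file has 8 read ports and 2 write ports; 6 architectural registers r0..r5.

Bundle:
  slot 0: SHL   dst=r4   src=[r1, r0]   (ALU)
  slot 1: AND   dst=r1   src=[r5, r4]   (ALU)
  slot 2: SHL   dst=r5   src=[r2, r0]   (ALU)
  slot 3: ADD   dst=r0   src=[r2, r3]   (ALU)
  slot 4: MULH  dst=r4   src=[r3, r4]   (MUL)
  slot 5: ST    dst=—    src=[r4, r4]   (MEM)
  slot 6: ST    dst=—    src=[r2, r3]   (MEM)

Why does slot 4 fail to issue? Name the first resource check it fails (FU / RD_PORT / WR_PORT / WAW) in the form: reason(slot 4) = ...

reason(slot 4) = WR_PORT

slot 0 (ALU): ISSUE — free A1,Mu1,Ld2,B1 rp6 wp1
slot 1 (ALU): ISSUE — free A0,Mu1,Ld2,B1 rp4 wp0
slot 2 (ALU): stall FU — free A0,Mu1,Ld2,B1 rp4 wp0
slot 3 (ALU): stall FU — free A0,Mu1,Ld2,B1 rp4 wp0
slot 4 (MUL): stall WR_PORT — free A0,Mu1,Ld2,B1 rp4 wp0
slot 5 (MEM): ISSUE — free A0,Mu1,Ld1,B1 rp3 wp0
slot 6 (MEM): ISSUE — free A0,Mu1,Ld0,B1 rp1 wp0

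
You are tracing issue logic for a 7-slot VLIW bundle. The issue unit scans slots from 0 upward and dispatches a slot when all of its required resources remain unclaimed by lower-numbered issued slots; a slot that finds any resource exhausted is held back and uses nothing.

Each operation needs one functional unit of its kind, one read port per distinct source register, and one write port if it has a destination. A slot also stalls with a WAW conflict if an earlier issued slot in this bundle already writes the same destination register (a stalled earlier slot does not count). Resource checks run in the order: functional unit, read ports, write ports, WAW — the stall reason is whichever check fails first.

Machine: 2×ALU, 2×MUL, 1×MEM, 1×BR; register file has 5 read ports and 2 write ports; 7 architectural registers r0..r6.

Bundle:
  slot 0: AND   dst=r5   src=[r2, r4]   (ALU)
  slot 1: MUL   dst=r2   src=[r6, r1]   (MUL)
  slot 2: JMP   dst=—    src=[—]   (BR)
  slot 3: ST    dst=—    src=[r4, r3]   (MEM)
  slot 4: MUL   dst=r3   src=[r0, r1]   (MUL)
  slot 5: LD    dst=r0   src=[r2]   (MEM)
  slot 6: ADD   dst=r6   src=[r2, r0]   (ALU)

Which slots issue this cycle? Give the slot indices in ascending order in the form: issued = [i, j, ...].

[0] ALU needs rd=2 wr=1: ok; after: ALU=1 MUL=2 MEM=1 BR=1, R=3, W=1
[1] MUL needs rd=2 wr=1: ok; after: ALU=1 MUL=1 MEM=1 BR=1, R=1, W=0
[2] BR needs rd=0 wr=0: ok; after: ALU=1 MUL=1 MEM=1 BR=0, R=1, W=0
[3] MEM needs rd=2 wr=0: RD_PORT; after: ALU=1 MUL=1 MEM=1 BR=0, R=1, W=0
[4] MUL needs rd=2 wr=1: RD_PORT; after: ALU=1 MUL=1 MEM=1 BR=0, R=1, W=0
[5] MEM needs rd=1 wr=1: WR_PORT; after: ALU=1 MUL=1 MEM=1 BR=0, R=1, W=0
[6] ALU needs rd=2 wr=1: RD_PORT; after: ALU=1 MUL=1 MEM=1 BR=0, R=1, W=0

issued = [0, 1, 2]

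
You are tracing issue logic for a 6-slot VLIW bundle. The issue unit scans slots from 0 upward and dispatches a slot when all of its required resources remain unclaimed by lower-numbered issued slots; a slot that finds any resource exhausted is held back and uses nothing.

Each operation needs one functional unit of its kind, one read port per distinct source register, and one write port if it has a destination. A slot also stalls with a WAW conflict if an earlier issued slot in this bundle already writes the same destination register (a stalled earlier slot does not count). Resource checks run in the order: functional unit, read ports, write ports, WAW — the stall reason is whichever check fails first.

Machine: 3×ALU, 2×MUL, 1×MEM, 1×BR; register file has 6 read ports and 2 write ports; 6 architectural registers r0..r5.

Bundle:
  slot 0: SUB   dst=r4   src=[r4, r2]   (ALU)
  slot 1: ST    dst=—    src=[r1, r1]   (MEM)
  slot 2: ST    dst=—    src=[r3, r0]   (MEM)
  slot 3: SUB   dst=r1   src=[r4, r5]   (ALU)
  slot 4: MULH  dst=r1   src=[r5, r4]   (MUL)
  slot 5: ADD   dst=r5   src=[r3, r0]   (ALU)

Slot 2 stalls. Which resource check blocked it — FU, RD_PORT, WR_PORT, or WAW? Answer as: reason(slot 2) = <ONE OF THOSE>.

reason(slot 2) = FU

[0] ALU needs rd=2 wr=1: ok; after: ALU=2 MUL=2 MEM=1 BR=1, R=4, W=1
[1] MEM needs rd=1 wr=0: ok; after: ALU=2 MUL=2 MEM=0 BR=1, R=3, W=1
[2] MEM needs rd=2 wr=0: FU; after: ALU=2 MUL=2 MEM=0 BR=1, R=3, W=1
[3] ALU needs rd=2 wr=1: ok; after: ALU=1 MUL=2 MEM=0 BR=1, R=1, W=0
[4] MUL needs rd=2 wr=1: RD_PORT; after: ALU=1 MUL=2 MEM=0 BR=1, R=1, W=0
[5] ALU needs rd=2 wr=1: RD_PORT; after: ALU=1 MUL=2 MEM=0 BR=1, R=1, W=0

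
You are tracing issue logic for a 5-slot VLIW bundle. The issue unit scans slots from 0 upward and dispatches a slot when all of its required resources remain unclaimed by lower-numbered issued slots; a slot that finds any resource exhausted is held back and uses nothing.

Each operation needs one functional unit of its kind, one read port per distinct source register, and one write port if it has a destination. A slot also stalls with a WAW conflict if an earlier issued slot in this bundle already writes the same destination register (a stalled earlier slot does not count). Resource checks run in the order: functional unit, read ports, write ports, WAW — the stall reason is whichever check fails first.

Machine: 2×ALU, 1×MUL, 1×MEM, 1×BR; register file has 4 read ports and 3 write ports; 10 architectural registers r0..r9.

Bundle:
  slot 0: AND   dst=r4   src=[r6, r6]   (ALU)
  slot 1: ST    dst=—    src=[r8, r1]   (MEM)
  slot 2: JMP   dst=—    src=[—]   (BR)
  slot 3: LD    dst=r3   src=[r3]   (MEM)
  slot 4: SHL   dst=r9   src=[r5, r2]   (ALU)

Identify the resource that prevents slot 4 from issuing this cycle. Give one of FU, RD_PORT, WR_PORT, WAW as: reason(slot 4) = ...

reason(slot 4) = RD_PORT

[0] ALU needs rd=1 wr=1: ok; after: ALU=1 MUL=1 MEM=1 BR=1, R=3, W=2
[1] MEM needs rd=2 wr=0: ok; after: ALU=1 MUL=1 MEM=0 BR=1, R=1, W=2
[2] BR needs rd=0 wr=0: ok; after: ALU=1 MUL=1 MEM=0 BR=0, R=1, W=2
[3] MEM needs rd=1 wr=1: FU; after: ALU=1 MUL=1 MEM=0 BR=0, R=1, W=2
[4] ALU needs rd=2 wr=1: RD_PORT; after: ALU=1 MUL=1 MEM=0 BR=0, R=1, W=2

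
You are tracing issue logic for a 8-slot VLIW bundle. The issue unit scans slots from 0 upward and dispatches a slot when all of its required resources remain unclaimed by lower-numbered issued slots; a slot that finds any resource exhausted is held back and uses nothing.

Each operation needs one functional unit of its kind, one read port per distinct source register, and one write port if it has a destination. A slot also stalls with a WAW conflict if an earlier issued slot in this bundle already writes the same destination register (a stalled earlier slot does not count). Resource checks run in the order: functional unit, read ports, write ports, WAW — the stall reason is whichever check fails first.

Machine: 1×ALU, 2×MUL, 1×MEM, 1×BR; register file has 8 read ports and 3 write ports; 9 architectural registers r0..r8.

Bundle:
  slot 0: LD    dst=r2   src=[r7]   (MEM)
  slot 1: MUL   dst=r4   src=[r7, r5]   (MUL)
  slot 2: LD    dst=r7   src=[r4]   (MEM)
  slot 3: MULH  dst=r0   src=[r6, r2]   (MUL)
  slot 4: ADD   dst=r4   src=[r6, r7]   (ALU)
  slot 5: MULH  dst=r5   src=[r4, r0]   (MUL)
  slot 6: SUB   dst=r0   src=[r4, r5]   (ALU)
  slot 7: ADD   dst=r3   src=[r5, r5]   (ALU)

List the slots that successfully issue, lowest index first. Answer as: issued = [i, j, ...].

issued = [0, 1, 3]

[0] MEM needs rd=1 wr=1: ok; after: ALU=1 MUL=2 MEM=0 BR=1, R=7, W=2
[1] MUL needs rd=2 wr=1: ok; after: ALU=1 MUL=1 MEM=0 BR=1, R=5, W=1
[2] MEM needs rd=1 wr=1: FU; after: ALU=1 MUL=1 MEM=0 BR=1, R=5, W=1
[3] MUL needs rd=2 wr=1: ok; after: ALU=1 MUL=0 MEM=0 BR=1, R=3, W=0
[4] ALU needs rd=2 wr=1: WR_PORT; after: ALU=1 MUL=0 MEM=0 BR=1, R=3, W=0
[5] MUL needs rd=2 wr=1: FU; after: ALU=1 MUL=0 MEM=0 BR=1, R=3, W=0
[6] ALU needs rd=2 wr=1: WR_PORT; after: ALU=1 MUL=0 MEM=0 BR=1, R=3, W=0
[7] ALU needs rd=1 wr=1: WR_PORT; after: ALU=1 MUL=0 MEM=0 BR=1, R=3, W=0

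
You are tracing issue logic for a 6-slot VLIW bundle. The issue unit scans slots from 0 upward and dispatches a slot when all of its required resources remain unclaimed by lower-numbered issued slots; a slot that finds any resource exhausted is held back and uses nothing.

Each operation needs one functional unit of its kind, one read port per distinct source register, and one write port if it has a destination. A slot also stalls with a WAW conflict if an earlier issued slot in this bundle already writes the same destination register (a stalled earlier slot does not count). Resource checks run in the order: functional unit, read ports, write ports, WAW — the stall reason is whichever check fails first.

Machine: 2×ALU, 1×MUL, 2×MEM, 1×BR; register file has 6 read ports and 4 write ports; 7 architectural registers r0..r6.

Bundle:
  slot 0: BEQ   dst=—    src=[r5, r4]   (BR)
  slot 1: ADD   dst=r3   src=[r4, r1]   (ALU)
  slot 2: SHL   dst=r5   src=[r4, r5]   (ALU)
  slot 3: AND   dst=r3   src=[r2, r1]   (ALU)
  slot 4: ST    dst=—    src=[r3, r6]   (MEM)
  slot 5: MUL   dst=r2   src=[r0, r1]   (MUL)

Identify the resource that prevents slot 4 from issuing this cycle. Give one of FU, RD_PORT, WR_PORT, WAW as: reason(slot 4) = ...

(0) want 1×BR +2rd +0wr — yes → AL2|MU1|ME2|BR0|rd4|wr4
(1) want 1×ALU +2rd +1wr — yes → AL1|MU1|ME2|BR0|rd2|wr3
(2) want 1×ALU +2rd +1wr — yes → AL0|MU1|ME2|BR0|rd0|wr2
(3) want 1×ALU +2rd +1wr — FU → AL0|MU1|ME2|BR0|rd0|wr2
(4) want 1×MEM +2rd +0wr — RD_PORT → AL0|MU1|ME2|BR0|rd0|wr2
(5) want 1×MUL +2rd +1wr — RD_PORT → AL0|MU1|ME2|BR0|rd0|wr2

reason(slot 4) = RD_PORT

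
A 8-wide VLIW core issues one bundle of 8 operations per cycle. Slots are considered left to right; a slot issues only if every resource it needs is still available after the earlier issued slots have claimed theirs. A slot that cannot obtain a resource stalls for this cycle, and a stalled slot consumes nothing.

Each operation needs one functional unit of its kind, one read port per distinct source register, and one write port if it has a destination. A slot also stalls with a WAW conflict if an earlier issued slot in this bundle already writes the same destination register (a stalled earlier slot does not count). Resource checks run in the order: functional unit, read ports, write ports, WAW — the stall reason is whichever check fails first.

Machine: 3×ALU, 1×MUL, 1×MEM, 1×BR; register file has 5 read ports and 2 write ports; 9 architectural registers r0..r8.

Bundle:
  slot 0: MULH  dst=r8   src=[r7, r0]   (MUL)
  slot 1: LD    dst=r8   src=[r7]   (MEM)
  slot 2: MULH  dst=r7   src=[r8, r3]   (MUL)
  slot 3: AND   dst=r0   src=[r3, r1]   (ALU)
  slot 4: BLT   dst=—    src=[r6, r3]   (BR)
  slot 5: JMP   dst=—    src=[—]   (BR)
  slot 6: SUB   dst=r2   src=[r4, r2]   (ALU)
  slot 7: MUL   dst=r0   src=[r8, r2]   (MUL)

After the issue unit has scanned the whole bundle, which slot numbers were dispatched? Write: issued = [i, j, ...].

issued = [0, 3, 5]

[0] MUL needs rd=2 wr=1: ok; after: ALU=3 MUL=0 MEM=1 BR=1, R=3, W=1
[1] MEM needs rd=1 wr=1: WAW; after: ALU=3 MUL=0 MEM=1 BR=1, R=3, W=1
[2] MUL needs rd=2 wr=1: FU; after: ALU=3 MUL=0 MEM=1 BR=1, R=3, W=1
[3] ALU needs rd=2 wr=1: ok; after: ALU=2 MUL=0 MEM=1 BR=1, R=1, W=0
[4] BR needs rd=2 wr=0: RD_PORT; after: ALU=2 MUL=0 MEM=1 BR=1, R=1, W=0
[5] BR needs rd=0 wr=0: ok; after: ALU=2 MUL=0 MEM=1 BR=0, R=1, W=0
[6] ALU needs rd=2 wr=1: RD_PORT; after: ALU=2 MUL=0 MEM=1 BR=0, R=1, W=0
[7] MUL needs rd=2 wr=1: FU; after: ALU=2 MUL=0 MEM=1 BR=0, R=1, W=0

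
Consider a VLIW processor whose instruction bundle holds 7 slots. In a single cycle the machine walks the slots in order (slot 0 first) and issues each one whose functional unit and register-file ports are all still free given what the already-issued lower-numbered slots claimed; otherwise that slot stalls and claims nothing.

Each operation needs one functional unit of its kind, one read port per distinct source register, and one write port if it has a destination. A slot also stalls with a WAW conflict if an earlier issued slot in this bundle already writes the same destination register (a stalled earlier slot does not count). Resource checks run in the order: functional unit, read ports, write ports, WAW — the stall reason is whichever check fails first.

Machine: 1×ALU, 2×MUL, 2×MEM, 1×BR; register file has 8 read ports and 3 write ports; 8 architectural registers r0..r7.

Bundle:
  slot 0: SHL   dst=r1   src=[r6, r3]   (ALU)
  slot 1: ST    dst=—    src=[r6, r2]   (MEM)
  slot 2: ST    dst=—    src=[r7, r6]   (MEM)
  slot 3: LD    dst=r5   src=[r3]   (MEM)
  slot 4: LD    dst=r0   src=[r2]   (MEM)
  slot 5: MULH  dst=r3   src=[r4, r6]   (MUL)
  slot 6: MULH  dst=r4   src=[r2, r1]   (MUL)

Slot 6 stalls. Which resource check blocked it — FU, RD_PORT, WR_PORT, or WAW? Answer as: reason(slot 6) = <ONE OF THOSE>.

#0 ALU src=r6,r3 dispatched  <A:0 Mu:2 Ld:2 B:1 rd:6 wr:2>
#1 MEM src=r6,r2 dispatched  <A:0 Mu:2 Ld:1 B:1 rd:4 wr:2>
#2 MEM src=r7,r6 dispatched  <A:0 Mu:2 Ld:0 B:1 rd:2 wr:2>
#3 MEM src=r3 held:FU  <A:0 Mu:2 Ld:0 B:1 rd:2 wr:2>
#4 MEM src=r2 held:FU  <A:0 Mu:2 Ld:0 B:1 rd:2 wr:2>
#5 MUL src=r4,r6 dispatched  <A:0 Mu:1 Ld:0 B:1 rd:0 wr:1>
#6 MUL src=r2,r1 held:RD_PORT  <A:0 Mu:1 Ld:0 B:1 rd:0 wr:1>

reason(slot 6) = RD_PORT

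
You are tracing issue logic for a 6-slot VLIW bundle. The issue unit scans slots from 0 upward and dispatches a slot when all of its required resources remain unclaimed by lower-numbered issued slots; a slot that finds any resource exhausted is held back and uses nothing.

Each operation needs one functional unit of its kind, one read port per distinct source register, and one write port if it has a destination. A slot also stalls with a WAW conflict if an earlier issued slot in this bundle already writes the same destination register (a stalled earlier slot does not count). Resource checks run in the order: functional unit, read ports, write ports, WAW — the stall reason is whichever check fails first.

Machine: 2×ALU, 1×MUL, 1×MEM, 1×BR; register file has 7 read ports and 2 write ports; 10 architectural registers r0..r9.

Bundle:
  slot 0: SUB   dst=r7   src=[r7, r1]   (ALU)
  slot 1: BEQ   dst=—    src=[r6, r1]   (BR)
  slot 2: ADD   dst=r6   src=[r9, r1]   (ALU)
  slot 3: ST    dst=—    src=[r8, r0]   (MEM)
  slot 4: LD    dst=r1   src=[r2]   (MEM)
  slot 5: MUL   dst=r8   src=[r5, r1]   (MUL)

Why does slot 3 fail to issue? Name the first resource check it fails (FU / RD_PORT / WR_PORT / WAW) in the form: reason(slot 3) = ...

reason(slot 3) = RD_PORT

  0. ALU→r7 ⇒ go  {1A/1Mu/1Ld/1B | 5r 1w}
  1. BR ⇒ go  {1A/1Mu/1Ld/0B | 3r 1w}
  2. ALU→r6 ⇒ go  {0A/1Mu/1Ld/0B | 1r 0w}
  3. MEM ⇒ no(RD_PORT)  {0A/1Mu/1Ld/0B | 1r 0w}
  4. MEM→r1 ⇒ no(WR_PORT)  {0A/1Mu/1Ld/0B | 1r 0w}
  5. MUL→r8 ⇒ no(RD_PORT)  {0A/1Mu/1Ld/0B | 1r 0w}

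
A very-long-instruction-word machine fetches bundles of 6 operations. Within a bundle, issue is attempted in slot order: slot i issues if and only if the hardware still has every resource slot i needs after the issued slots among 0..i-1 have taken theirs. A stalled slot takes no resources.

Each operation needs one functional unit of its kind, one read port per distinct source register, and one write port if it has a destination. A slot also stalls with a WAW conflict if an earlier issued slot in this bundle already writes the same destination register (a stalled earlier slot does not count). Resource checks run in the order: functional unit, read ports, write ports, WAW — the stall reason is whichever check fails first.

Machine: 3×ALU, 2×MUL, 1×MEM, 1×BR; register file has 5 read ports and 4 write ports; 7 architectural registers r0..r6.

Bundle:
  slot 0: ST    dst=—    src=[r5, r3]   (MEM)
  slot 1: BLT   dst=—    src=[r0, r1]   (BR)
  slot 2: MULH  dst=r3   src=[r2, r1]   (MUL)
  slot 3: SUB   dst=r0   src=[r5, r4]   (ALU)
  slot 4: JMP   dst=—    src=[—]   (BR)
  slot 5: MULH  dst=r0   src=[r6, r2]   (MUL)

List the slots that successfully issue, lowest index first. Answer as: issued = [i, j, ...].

issued = [0, 1]

slot 0 (MEM): ISSUE — free A3,Mu2,Ld0,B1 rp3 wp4
slot 1 (BR): ISSUE — free A3,Mu2,Ld0,B0 rp1 wp4
slot 2 (MUL): stall RD_PORT — free A3,Mu2,Ld0,B0 rp1 wp4
slot 3 (ALU): stall RD_PORT — free A3,Mu2,Ld0,B0 rp1 wp4
slot 4 (BR): stall FU — free A3,Mu2,Ld0,B0 rp1 wp4
slot 5 (MUL): stall RD_PORT — free A3,Mu2,Ld0,B0 rp1 wp4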